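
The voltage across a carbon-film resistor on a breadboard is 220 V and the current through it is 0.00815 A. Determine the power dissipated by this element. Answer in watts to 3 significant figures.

1.79 W

V and I are known directly — P = V I, no intermediate step needed.
P = 220 V × 0.008150 A = 1.793 W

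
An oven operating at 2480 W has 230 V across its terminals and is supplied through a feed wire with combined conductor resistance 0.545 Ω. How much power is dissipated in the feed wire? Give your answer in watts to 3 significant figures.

Only the current and the line resistance are needed for the I²R loss.
I = P / V = 2480 / 230 = 10.78 A through the feed wire.
P_line = I² R_line = (10.78)² × 0.545 = 63.36 W

63.4 W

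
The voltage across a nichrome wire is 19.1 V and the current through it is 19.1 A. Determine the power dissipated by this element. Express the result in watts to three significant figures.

365 W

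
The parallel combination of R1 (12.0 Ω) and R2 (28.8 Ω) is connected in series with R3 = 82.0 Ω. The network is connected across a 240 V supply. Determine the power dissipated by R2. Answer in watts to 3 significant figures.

17.5 W

Collapse the R1‖R2 pair into one equivalent R_p; then R_p and R3 form a series string.
R_p = (12.0×28.8)/(12.0+28.8) = 8.471 Ω
R_total = R_p + 82.0 = 8.471 + 82.0 = 90.47 Ω
I = V / R_total = 240 / 90.47 = 2.653 A
Voltage across the parallel pair: V_p = I × R_p = 2.653 × 8.471 = 22.47 V
Use P = V²/R for R2 with V = V_p.
P_R2 = (22.47)² / 28.8 = 17.53 W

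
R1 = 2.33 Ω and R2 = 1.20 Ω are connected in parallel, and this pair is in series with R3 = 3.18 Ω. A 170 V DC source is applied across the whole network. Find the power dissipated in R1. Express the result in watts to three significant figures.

First find R_p for the parallel pair, then treat R_p + R3 as a series loop.
R_p = (2.33×1.20)/(2.33+1.20) = 0.7921 Ω
R_total = R_p + 3.18 = 0.7921 + 3.18 = 3.972 Ω
I = V / R_total = 170 / 3.972 = 42.80 A
Voltage across the parallel pair: V_p = I × R_p = 42.80 × 0.7921 = 33.90 V
Use P = V²/R for R1 with V = V_p.
P_R1 = (33.90)² / 2.33 = 493.2 W

493 W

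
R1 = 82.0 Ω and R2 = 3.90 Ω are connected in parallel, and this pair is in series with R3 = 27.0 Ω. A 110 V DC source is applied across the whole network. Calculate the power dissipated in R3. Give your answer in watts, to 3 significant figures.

346 W

Combine R1 and R2 into their parallel equivalent first, reducing the network to two series resistors.
R_p = (82.0×3.90)/(82.0+3.90) = 3.723 Ω
R_total = R_p + 27.0 = 3.723 + 27.0 = 30.72 Ω
I = V / R_total = 110 / 30.72 = 3.580 A
R3 is the series element, so its power is I²R.
P_R3 = (3.580)² × 27.0 = 346.1 W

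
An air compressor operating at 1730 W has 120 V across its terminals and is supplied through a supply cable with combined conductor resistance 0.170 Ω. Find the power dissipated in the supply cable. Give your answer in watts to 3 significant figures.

The supply cable is a series resistance carrying the load current; its dissipation is I²R_line.
I = P / V = 1730 / 120 = 14.42 A through the supply cable.
P_line = I² R_line = (14.42)² × 0.170 = 35.33 W

35.3 W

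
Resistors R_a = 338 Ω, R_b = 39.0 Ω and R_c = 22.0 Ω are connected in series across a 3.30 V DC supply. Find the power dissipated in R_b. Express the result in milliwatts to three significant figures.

2.67 mW

Since the resistors are in series they all carry the loop current I = V/R_total; the power in any one is I²R.
R_total = 338 + 39.0 + 22.0 = 399.0 Ω
I = V / R_total = 3.30 / 399.0 = 0.008271 A
P_R_b = I² × R_b = (0.008271)² × 39.0 = 0.002668 W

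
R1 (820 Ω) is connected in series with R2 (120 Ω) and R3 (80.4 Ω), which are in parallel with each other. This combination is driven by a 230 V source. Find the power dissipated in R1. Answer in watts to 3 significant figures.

57.6 W

Collapse R2‖R3 to a single equivalent, reducing the network to two series elements.
R_p = (120×80.4)/(120+80.4) = 48.14 Ω
R_total = 820 + 48.14 = 868.1 Ω
I = V / R_total = 230 / 868.1 = 0.2649 A
All the current flows through R1; use P = I²R.
P_R1 = (0.2649)² × 820 = 57.56 W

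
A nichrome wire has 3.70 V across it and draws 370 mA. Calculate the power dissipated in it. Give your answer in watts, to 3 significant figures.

1.37 W

Both the voltage across and the current through the element are known, so P = V I applies directly.
P = 3.70 V × 0.3700 A = 1.369 W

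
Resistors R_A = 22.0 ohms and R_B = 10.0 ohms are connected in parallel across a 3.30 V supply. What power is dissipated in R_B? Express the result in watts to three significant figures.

Each parallel branch sees the full supply voltage, so P = V²/R applies directly to the target branch.
P_R_B = V² / R_B = (3.30)² / 10.0 Ω = 1.089 W

1.09 W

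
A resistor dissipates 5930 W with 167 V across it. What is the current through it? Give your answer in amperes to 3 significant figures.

35.5 A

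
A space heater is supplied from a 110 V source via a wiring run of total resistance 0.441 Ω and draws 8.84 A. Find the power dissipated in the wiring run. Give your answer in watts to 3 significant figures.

Line loss is just I²R for the cable — we know both I and R_line directly.
The wiring run carries the full 8.84 A.
P_line = I² R_line = (8.840)² × 0.441 = 34.46 W

34.5 W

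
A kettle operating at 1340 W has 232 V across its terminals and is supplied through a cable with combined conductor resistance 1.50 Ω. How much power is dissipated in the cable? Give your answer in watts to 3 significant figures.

50.0 W

Line loss is just I²R for the cable — we know both I and R_line directly.
I = P / V = 1340 / 232 = 5.776 A through the cable.
P_line = I² R_line = (5.776)² × 1.50 = 50.04 W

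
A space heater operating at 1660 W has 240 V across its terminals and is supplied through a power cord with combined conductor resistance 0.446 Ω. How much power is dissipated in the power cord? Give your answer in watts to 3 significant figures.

21.3 W

Only the current and the line resistance are needed for the I²R loss.
I = P / V = 1660 / 240 = 6.917 A through the power cord.
P_line = I² R_line = (6.917)² × 0.446 = 21.34 W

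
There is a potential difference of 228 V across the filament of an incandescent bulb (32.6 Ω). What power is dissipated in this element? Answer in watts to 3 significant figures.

1590 W

With V across and R both known, P = V²/R gives the dissipation directly.
P = (228 V)² / 32.6 Ω = 1595 W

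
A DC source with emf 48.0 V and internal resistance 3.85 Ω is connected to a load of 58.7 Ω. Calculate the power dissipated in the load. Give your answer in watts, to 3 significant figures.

The internal resistance and the load are in series, so the same I flows through both; get I from ε/(r+R), then I²R for the load.
I = ε / (r + R) = 48.0 / (3.85 + 58.7) = 0.7674 A
P_load = I² R = (0.7674)² × 58.7 = 34.57 W

34.6 W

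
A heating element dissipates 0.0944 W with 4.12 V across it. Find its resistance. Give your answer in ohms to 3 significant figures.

180 Ω

Inverting the appropriate power form: R = V² / P.
R = (4.12)² / 0.0944 = 179.8 Ω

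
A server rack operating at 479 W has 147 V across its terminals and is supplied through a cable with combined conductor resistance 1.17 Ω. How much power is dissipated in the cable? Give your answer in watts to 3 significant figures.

The cable is a series resistance carrying the load current; its dissipation is I²R_line.
I = P / V = 479 / 147 = 3.259 A through the cable.
P_line = I² R_line = (3.259)² × 1.17 = 12.42 W

12.4 W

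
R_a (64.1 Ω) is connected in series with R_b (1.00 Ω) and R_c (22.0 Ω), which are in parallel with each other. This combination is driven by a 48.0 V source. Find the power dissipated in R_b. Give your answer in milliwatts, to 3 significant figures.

498 mW

First combine the parallel branches into one equivalent R_p, then R_a + R_p is a series pair.
R_p = (1.00×22.0)/(1.00+22.0) = 0.9565 Ω
R_total = 64.1 + 0.9565 = 65.06 Ω
I = V / R_total = 48.0 / 65.06 = 0.7378 A
Voltage across the parallel pair: V_p = I × R_p = 0.7378 × 0.9565 = 0.7057 V
R_b is across V_p, so use P = V²/R for that branch.
P_R_b = (0.7057)² / 1.00 = 0.4981 W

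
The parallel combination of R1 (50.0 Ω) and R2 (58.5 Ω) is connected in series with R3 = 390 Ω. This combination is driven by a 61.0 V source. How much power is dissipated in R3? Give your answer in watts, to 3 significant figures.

8.35 W

Reduce the parallel combination to a single R_p; the circuit then becomes R_p in series with the remaining resistor.
R_p = (50.0×58.5)/(50.0+58.5) = 26.96 Ω
R_total = R_p + 390 = 26.96 + 390 = 417.0 Ω
I = V / R_total = 61.0 / 417.0 = 0.1463 A
R3 carries the full series current, so P = I²R.
P_R3 = (0.1463)² × 390 = 8.347 W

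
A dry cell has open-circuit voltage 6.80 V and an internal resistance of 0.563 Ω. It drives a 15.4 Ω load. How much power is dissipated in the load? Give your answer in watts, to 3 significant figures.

2.79 W

Find the circuit current first, then P = I²R for the load (series elements share I).
I = ε / (r + R) = 6.80 / (0.563 + 15.4) = 0.4260 A
P_load = I² R = (0.4260)² × 15.4 = 2.795 W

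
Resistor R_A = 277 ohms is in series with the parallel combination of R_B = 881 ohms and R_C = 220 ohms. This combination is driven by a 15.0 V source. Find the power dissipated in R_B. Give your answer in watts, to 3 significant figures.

First combine the parallel branches into one equivalent R_p, then R_A + R_p is a series pair.
R_p = (881×220)/(881+220) = 176.0 Ω
R_total = 277 + 176.0 = 453.0 Ω
I = V / R_total = 15.0 / 453.0 = 0.03311 A
Voltage across the parallel pair: V_p = I × R_p = 0.03311 × 176.0 = 5.829 V
R_B sees V_p directly, so P = V_p² / R_B.
P_R_B = (5.829)² / 881 = 0.03856 W

0.0386 W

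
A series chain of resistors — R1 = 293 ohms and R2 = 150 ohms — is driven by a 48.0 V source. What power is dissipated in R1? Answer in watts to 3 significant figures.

The current is common to all series resistors; compute it, then apply P = I²R for the target.
R_total = 293 + 150 = 443.0 Ω
I = V / R_total = 48.0 / 443.0 = 0.1084 A
P_R1 = I² × R1 = (0.1084)² × 293 = 3.440 W

3.44 W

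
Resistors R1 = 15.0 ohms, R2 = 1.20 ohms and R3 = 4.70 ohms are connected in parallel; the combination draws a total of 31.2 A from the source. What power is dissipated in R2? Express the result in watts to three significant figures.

655 W

The branches share the same voltage, but only the total current is given — find V from the equivalent resistance first.
1/R_eq = 1/15.0 + 1/1.20 + 1/4.70 ⇒ R_eq = 0.8987 Ω
V = I_total × R_eq = 31.20 × 0.8987 = 28.04 V
P_R2 = V² / R2 = (28.04)² / 1.20 = 655.1 W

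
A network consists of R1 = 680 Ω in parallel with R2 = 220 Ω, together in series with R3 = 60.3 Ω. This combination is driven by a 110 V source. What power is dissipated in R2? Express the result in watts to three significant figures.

Collapse the R1‖R2 pair into one equivalent R_p; then R_p and R3 form a series string.
R_p = (680×220)/(680+220) = 166.2 Ω
R_total = R_p + 60.3 = 166.2 + 60.3 = 226.5 Ω
I = V / R_total = 110 / 226.5 = 0.4856 A
Voltage across the parallel pair: V_p = I × R_p = 0.4856 × 166.2 = 80.72 V
R2 sits across V_p; its power is V_p²/R.
P_R2 = (80.72)² / 220 = 29.62 W

29.6 W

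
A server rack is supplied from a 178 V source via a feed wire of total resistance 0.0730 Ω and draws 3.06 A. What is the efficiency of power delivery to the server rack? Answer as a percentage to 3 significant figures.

99.9 %

The feed wire carries the full 3.06 A.
P_line = I² R_line = (3.060)² × 0.0730 = 0.6835 W
P_source = V I = 178 × 3.060 = 544.7 W; P_load = 544.0 W
η = P_load / P_source = 544.0 / 544.7 = 0.9987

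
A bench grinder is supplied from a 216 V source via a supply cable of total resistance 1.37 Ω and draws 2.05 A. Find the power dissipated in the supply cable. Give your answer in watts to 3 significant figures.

Line loss is just I²R for the cable — we know both I and R_line directly.
The supply cable carries the full 2.05 A.
P_line = I² R_line = (2.050)² × 1.37 = 5.757 W

5.76 W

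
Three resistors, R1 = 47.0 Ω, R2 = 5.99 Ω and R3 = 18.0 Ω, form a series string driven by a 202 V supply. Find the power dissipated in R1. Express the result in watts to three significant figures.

Every series element carries the same I. Get I from the total resistance, then P = I² × R1.
R_total = 47.0 + 5.99 + 18.0 = 70.99 Ω
I = V / R_total = 202 / 70.99 = 2.845 A
P_R1 = I² × R1 = (2.845)² × 47.0 = 380.5 W

381 W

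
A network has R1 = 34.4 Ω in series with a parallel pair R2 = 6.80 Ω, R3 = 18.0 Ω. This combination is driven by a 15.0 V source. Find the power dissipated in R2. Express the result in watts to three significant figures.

Replace R2 and R3 with their parallel equivalent so the circuit becomes R1 in series with R_p.
R_p = (6.80×18.0)/(6.80+18.0) = 4.935 Ω
R_total = 34.4 + 4.935 = 39.34 Ω
I = V / R_total = 15.0 / 39.34 = 0.3813 A
Voltage across the parallel pair: V_p = I × R_p = 0.3813 × 4.935 = 1.882 V
With V_p across R2, its power is V_p²/R2.
P_R2 = (1.882)² / 6.80 = 0.5209 W

0.521 W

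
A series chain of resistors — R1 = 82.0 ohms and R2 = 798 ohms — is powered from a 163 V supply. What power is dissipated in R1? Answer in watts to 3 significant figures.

Series elements share the same current, so find I first, then use P = I²R.
R_total = 82.0 + 798 = 880.0 Ω
I = V / R_total = 163 / 880.0 = 0.1852 A
P_R1 = I² × R1 = (0.1852)² × 82.0 = 2.813 W

2.81 W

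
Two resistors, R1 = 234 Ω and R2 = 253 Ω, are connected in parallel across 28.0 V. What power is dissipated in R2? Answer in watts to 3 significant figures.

3.10 W

Every branch has 28.0 V across it, so for R2 the power is simply V²/R.
P_R2 = V² / R2 = (28.0)² / 253 Ω = 3.099 W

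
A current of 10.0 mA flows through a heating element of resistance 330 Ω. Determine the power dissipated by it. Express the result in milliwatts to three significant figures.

33.0 mW

Knowing I and R, the power is just I²R — no need to find V first.
P = (0.01000 A)² × 330 Ω = 0.03300 W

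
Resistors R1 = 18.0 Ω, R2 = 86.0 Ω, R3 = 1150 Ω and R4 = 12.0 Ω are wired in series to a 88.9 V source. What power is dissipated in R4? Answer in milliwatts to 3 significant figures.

59.2 mW

Since the resistors are in series they all carry the loop current I = V/R_total; the power in any one is I²R.
R_total = 18.0 + 86.0 + 1150 + 12.0 = 1266 Ω
I = V / R_total = 88.9 / 1266 = 0.07022 A
P_R4 = I² × R4 = (0.07022)² × 12.0 = 0.05917 W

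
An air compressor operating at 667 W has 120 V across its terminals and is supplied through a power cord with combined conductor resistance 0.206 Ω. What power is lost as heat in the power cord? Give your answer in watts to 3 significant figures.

6.36 W

The power cord is a series resistance carrying the load current; its dissipation is I²R_line.
I = P / V = 667 / 120 = 5.558 A through the power cord.
P_line = I² R_line = (5.558)² × 0.206 = 6.364 W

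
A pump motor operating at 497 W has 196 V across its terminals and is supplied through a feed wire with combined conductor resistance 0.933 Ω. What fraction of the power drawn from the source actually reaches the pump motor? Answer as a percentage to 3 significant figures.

I = P / V = 497 / 196 = 2.536 A through the feed wire.
P_line = I² R_line = (2.536)² × 0.933 = 5.999 W
P_source = P_load + P_line = 497.0 + 5.999 = 503.0 W
η = P_load / P_source = 497.0 / 503.0 = 0.9881

98.8 %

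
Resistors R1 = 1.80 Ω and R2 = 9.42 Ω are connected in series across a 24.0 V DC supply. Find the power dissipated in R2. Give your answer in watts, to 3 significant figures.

Every series element carries the same I. Get I from the total resistance, then P = I² × R2.
R_total = 1.80 + 9.42 = 11.22 Ω
I = V / R_total = 24.0 / 11.22 = 2.139 A
P_R2 = I² × R2 = (2.139)² × 9.42 = 43.10 W

43.1 W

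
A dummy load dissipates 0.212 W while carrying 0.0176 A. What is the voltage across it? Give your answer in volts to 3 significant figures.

12.0 V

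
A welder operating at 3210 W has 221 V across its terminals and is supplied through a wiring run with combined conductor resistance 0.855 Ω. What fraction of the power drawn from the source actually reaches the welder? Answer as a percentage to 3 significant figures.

94.7 %

I = P / V = 3210 / 221 = 14.52 A through the wiring run.
P_line = I² R_line = (14.52)² × 0.855 = 180.4 W
P_source = P_load + P_line = 3210 + 180.4 = 3390 W
η = P_load / P_source = 3210 / 3390 = 0.9468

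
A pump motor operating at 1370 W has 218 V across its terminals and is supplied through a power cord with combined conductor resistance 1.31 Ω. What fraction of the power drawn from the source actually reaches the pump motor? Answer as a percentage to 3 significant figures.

96.4 %

I = P / V = 1370 / 218 = 6.284 A through the power cord.
P_line = I² R_line = (6.284)² × 1.31 = 51.74 W
P_source = P_load + P_line = 1370 + 51.74 = 1422 W
η = P_load / P_source = 1370 / 1422 = 0.9636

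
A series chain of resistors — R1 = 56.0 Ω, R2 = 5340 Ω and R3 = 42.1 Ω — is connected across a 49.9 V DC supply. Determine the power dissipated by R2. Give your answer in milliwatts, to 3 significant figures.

The current is common to all series resistors; compute it, then apply P = I²R for the target.
R_total = 56.0 + 5340 + 42.1 = 5438 Ω
I = V / R_total = 49.9 / 5438 = 0.009176 A
P_R2 = I² × R2 = (0.009176)² × 5340 = 0.4496 W

450 mW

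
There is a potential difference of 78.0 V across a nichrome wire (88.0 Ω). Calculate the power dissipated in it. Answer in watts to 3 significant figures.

Voltage and resistance are given, so P = V²/R is the one-step route.
P = (78.0 V)² / 88.0 Ω = 69.14 W

69.1 W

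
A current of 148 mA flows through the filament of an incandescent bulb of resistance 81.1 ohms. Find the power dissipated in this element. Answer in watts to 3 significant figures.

Knowing I and R, the power is just I²R — no need to find V first.
P = (0.1480 A)² × 81.1 Ω = 1.776 W

1.78 W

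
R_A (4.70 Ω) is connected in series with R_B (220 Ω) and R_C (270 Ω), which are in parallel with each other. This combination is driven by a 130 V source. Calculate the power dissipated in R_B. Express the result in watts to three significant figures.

Replace R_B and R_C with their parallel equivalent so the circuit becomes R_A in series with R_p.
R_p = (220×270)/(220+270) = 121.2 Ω
R_total = 4.70 + 121.2 = 125.9 Ω
I = V / R_total = 130 / 125.9 = 1.032 A
Voltage across the parallel pair: V_p = I × R_p = 1.032 × 121.2 = 125.1 V
With V_p across R_B, its power is V_p²/R_B.
P_R_B = (125.1)² / 220 = 71.19 W

71.2 W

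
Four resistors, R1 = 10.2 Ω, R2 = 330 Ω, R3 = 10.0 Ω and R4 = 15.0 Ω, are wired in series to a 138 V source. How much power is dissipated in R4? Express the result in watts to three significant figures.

2.14 W

Series elements share the same current, so find I first, then use P = I²R.
R_total = 10.2 + 330 + 10.0 + 15.0 = 365.2 Ω
I = V / R_total = 138 / 365.2 = 0.3779 A
P_R4 = I² × R4 = (0.3779)² × 15.0 = 2.142 W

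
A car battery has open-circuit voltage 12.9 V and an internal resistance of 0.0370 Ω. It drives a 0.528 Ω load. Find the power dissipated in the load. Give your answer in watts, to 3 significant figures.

275 W

With r and R in series, I = ε/(r+R); the load dissipates I²R.
I = ε / (r + R) = 12.9 / (0.0370 + 0.528) = 22.83 A
P_load = I² R = (22.83)² × 0.528 = 275.2 W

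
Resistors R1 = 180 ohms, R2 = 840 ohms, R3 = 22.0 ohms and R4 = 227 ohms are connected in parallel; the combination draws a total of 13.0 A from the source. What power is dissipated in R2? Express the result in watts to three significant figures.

62.8 W

Only the total current is stated, so first find the parallel equivalent to get the voltage across the combination.
1/R_eq = 1/180 + 1/840 + 1/22.0 + 1/227 ⇒ R_eq = 17.67 Ω
V = I_total × R_eq = 13.00 × 17.67 = 229.7 V
P_R2 = V² / R2 = (229.7)² / 840 = 62.79 W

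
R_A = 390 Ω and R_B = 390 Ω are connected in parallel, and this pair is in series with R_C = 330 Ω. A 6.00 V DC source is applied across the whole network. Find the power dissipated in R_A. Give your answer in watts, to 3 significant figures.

0.0127 W

Combine R_A and R_B into their parallel equivalent first, reducing the network to two series resistors.
R_p = (390×390)/(390+390) = 195.0 Ω
R_total = R_p + 330 = 195.0 + 330 = 525.0 Ω
I = V / R_total = 6.00 / 525.0 = 0.01143 A
Voltage across the parallel pair: V_p = I × R_p = 0.01143 × 195.0 = 2.229 V
Use P = V²/R for R_A with V = V_p.
P_R_A = (2.229)² / 390 = 0.01273 W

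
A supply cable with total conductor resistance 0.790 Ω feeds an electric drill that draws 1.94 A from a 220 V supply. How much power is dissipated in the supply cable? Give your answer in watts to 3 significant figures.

2.97 W

Line loss is just I²R for the cable — we know both I and R_line directly.
The supply cable carries the full 1.94 A.
P_line = I² R_line = (1.940)² × 0.790 = 2.973 W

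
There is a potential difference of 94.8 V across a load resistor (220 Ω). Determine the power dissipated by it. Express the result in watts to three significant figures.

40.9 W

V and R are stated; P = V²/R avoids computing the current.
P = (94.8 V)² / 220 Ω = 40.85 W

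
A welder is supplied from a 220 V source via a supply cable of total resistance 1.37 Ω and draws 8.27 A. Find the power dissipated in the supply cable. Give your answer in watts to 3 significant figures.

Only the current and the line resistance are needed for the I²R loss.
The supply cable carries the full 8.27 A.
P_line = I² R_line = (8.270)² × 1.37 = 93.70 W

93.7 W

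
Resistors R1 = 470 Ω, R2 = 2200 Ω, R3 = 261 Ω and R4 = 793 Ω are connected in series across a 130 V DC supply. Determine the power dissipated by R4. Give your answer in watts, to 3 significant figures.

Series elements share the same current, so find I first, then use P = I²R.
R_total = 470 + 2200 + 261 + 793 = 3724 Ω
I = V / R_total = 130 / 3724 = 0.03491 A
P_R4 = I² × R4 = (0.03491)² × 793 = 0.9664 W

0.966 W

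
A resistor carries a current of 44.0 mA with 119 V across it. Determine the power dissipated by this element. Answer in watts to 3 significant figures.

5.24 W

V and I are known directly — P = V I, no intermediate step needed.
P = 119 V × 0.04400 A = 5.236 W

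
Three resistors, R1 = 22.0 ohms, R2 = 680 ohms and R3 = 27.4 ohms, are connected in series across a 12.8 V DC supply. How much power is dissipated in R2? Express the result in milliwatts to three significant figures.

In a series string the same current flows through every resistor — find that current, then P = I²R for the one we want.
R_total = 22.0 + 680 + 27.4 = 729.4 Ω
I = V / R_total = 12.8 / 729.4 = 0.01755 A
P_R2 = I² × R2 = (0.01755)² × 680 = 0.2094 W

209 mW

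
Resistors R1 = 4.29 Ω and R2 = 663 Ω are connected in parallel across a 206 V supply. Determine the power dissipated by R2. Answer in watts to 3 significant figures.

64.0 W

Every branch has 206 V across it, so for R2 the power is simply V²/R.
P_R2 = V² / R2 = (206)² / 663 Ω = 64.01 W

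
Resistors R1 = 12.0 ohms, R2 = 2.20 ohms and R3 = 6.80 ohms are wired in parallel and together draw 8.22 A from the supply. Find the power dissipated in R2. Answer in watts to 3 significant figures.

Only the total current is stated, so first find the parallel equivalent to get the voltage across the combination.
1/R_eq = 1/12.0 + 1/2.20 + 1/6.80 ⇒ R_eq = 1.460 Ω
V = I_total × R_eq = 8.220 × 1.460 = 12.00 V
P_R2 = V² / R2 = (12.00)² / 2.20 = 65.47 W

65.5 W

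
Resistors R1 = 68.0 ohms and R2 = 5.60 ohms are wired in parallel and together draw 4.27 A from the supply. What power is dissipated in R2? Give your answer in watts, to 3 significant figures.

87.2 W

Only the total current is stated, so first find the parallel equivalent to get the voltage across the combination.
1/R_eq = 1/68.0 + 1/5.60 ⇒ R_eq = 5.174 Ω
V = I_total × R_eq = 4.270 × 5.174 = 22.09 V
P_R2 = V² / R2 = (22.09)² / 5.60 = 87.16 W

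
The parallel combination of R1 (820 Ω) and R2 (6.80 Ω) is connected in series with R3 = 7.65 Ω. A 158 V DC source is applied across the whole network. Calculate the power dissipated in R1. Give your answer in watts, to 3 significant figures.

6.68 W

Reduce the parallel combination to a single R_p; the circuit then becomes R_p in series with the remaining resistor.
R_p = (820×6.80)/(820+6.80) = 6.744 Ω
R_total = R_p + 7.65 = 6.744 + 7.65 = 14.39 Ω
I = V / R_total = 158 / 14.39 = 10.98 A
Voltage across the parallel pair: V_p = I × R_p = 10.98 × 6.744 = 74.03 V
R1 has V_p across it, so P = V_p²/R1.
P_R1 = (74.03)² / 820 = 6.683 W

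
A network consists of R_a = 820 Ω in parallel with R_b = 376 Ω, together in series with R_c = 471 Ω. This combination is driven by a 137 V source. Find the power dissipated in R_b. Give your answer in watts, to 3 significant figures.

Reduce the parallel combination to a single R_p; the circuit then becomes R_p in series with the remaining resistor.
R_p = (820×376)/(820+376) = 257.8 Ω
R_total = R_p + 471 = 257.8 + 471 = 728.8 Ω
I = V / R_total = 137 / 728.8 = 0.1880 A
Voltage across the parallel pair: V_p = I × R_p = 0.1880 × 257.8 = 48.46 V
Use P = V²/R for R_b with V = V_p.
P_R_b = (48.46)² / 376 = 6.246 W

6.25 W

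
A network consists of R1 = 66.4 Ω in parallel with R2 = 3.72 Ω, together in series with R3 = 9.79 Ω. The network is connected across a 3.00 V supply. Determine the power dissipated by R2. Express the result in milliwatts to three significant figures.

First find R_p for the parallel pair, then treat R_p + R3 as a series loop.
R_p = (66.4×3.72)/(66.4+3.72) = 3.523 Ω
R_total = R_p + 9.79 = 3.523 + 9.79 = 13.31 Ω
I = V / R_total = 3.00 / 13.31 = 0.2253 A
Voltage across the parallel pair: V_p = I × R_p = 0.2253 × 3.523 = 0.7938 V
Use P = V²/R for R2 with V = V_p.
P_R2 = (0.7938)² / 3.72 = 0.1694 W

169 mW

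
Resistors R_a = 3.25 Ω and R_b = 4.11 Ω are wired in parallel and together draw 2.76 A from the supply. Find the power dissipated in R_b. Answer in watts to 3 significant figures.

6.10 W

Parallel branches share V, not I — compute V via R_eq, then use V²/R for the target branch.
1/R_eq = 1/3.25 + 1/4.11 ⇒ R_eq = 1.815 Ω
V = I_total × R_eq = 2.760 × 1.815 = 5.009 V
P_R_b = V² / R_b = (5.009)² / 4.11 = 6.105 W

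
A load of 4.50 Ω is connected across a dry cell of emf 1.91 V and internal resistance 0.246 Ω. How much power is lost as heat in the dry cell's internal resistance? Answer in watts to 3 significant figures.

0.0398 W

Internal loss is I²r, with I set by the total series resistance r+R.
I = ε / (r + R) = 1.91 / (0.246 + 4.50) = 0.4024 A
P_int = I² r = (0.4024)² × 0.246 = 0.03984 W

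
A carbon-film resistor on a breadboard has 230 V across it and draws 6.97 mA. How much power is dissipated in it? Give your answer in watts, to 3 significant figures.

With V and I both given, power follows immediately from P = V I.
P = 230 V × 0.006970 A = 1.603 W

1.60 W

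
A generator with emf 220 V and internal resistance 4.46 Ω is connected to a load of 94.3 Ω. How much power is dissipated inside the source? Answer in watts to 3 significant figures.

22.1 W

r is in series with the load, so it carries the full circuit current — the loss in it is I²r.
I = ε / (r + R) = 220 / (4.46 + 94.3) = 2.228 A
P_int = I² r = (2.228)² × 4.46 = 22.13 W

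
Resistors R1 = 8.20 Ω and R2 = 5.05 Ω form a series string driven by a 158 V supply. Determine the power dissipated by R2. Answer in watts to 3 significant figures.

718 W

The current is common to all series resistors; compute it, then apply P = I²R for the target.
R_total = 8.20 + 5.05 = 13.25 Ω
I = V / R_total = 158 / 13.25 = 11.92 A
P_R2 = I² × R2 = (11.92)² × 5.05 = 718.1 W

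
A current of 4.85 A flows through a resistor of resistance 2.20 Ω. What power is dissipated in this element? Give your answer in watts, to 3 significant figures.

With I and R stated, P = I²R applies in one step.
P = (4.850 A)² × 2.20 Ω = 51.75 W

51.7 W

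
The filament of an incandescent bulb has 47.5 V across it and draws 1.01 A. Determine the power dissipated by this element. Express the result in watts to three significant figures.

48.0 W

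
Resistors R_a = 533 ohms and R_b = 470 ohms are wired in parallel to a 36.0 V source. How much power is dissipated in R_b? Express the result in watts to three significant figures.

Every branch has 36.0 V across it, so for R_b the power is simply V²/R.
P_R_b = V² / R_b = (36.0)² / 470 Ω = 2.757 W

2.76 W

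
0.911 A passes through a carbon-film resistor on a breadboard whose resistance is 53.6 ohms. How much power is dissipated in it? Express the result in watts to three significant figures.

44.5 W

Current and resistance are given, so P = I²R is the direct form.
P = (0.9110 A)² × 53.6 Ω = 44.48 W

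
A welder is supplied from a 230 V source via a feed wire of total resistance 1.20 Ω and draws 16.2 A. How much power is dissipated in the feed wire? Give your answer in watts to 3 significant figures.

Only the current and the line resistance are needed for the I²R loss.
The feed wire carries the full 16.2 A.
P_line = I² R_line = (16.20)² × 1.20 = 314.9 W

315 W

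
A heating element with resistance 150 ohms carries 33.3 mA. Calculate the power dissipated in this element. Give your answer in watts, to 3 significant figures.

With I and R stated, P = I²R applies in one step.
P = (0.03330 A)² × 150 Ω = 0.1663 W

0.166 W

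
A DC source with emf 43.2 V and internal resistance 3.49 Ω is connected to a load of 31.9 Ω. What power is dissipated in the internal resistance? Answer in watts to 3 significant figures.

The source's internal resistance is just another series element carrying I; its dissipation is I²r.
I = ε / (r + R) = 43.2 / (3.49 + 31.9) = 1.221 A
P_int = I² r = (1.221)² × 3.49 = 5.200 W

5.20 W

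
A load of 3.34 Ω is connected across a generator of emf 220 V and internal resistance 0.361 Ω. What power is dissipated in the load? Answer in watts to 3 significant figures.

11800 W

The internal resistance and the load are in series, so the same I flows through both; get I from ε/(r+R), then I²R for the load.
I = ε / (r + R) = 220 / (0.361 + 3.34) = 59.44 A
P_load = I² R = (59.44)² × 3.34 = 11800 W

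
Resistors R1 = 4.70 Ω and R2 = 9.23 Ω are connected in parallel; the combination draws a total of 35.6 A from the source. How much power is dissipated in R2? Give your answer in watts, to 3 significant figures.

The branches share the same voltage, but only the total current is given — find V from the equivalent resistance first.
1/R_eq = 1/4.70 + 1/9.23 ⇒ R_eq = 3.114 Ω
V = I_total × R_eq = 35.60 × 3.114 = 110.9 V
P_R2 = V² / R2 = (110.9)² / 9.23 = 1332 W

1330 W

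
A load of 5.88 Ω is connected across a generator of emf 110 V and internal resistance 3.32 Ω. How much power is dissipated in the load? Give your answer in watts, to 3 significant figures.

841 W

Load and internal resistance form a series loop — compute the loop current, then the load power via I²R.
I = ε / (r + R) = 110 / (3.32 + 5.88) = 11.96 A
P_load = I² R = (11.96)² × 5.88 = 840.6 W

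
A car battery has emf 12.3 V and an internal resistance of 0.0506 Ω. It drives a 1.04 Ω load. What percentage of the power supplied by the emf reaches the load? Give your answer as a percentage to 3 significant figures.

Efficiency is P_load / P_total. With a series r and R sharing the same I, P = I²R for each, so η = R/(R+r).
η = R / (R + r) = 1.04 / (1.04 + 0.0506) = 0.9536

95.4 %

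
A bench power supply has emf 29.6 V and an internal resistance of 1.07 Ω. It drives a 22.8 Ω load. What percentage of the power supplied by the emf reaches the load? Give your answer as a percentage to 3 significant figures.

The source delivers εI, of which I²R reaches the load and I²r is lost; since I is common, η = R/(R+r).
η = R / (R + r) = 22.8 / (22.8 + 1.07) = 0.9552

95.5 %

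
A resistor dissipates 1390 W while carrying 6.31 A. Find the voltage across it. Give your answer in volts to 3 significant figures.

220 V

From P = V I = I²R = V²/R, with the two given quantities we get V = P / I.
V = 1390 / 6.310 = 220.3 V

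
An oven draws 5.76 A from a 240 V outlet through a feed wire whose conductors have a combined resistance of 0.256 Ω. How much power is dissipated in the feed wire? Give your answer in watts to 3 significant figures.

Line loss is just I²R for the cable — we know both I and R_line directly.
The feed wire carries the full 5.76 A.
P_line = I² R_line = (5.760)² × 0.256 = 8.493 W

8.49 W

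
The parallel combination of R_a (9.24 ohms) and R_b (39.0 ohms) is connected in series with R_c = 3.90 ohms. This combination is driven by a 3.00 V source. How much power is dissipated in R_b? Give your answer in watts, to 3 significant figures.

Reduce the parallel combination to a single R_p; the circuit then becomes R_p in series with the remaining resistor.
R_p = (9.24×39.0)/(9.24+39.0) = 7.470 Ω
R_total = R_p + 3.90 = 7.470 + 3.90 = 11.37 Ω
I = V / R_total = 3.00 / 11.37 = 0.2638 A
Voltage across the parallel pair: V_p = I × R_p = 0.2638 × 7.470 = 1.971 V
Use P = V²/R for R_b with V = V_p.
P_R_b = (1.971)² / 39.0 = 0.09961 W

0.0996 W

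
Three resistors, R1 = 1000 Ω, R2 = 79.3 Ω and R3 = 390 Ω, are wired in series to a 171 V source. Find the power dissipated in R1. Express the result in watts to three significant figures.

13.5 W

The current is common to all series resistors; compute it, then apply P = I²R for the target.
R_total = 1000 + 79.3 + 390 = 1469 Ω
I = V / R_total = 171 / 1469 = 0.1164 A
P_R1 = I² × R1 = (0.1164)² × 1000 = 13.54 W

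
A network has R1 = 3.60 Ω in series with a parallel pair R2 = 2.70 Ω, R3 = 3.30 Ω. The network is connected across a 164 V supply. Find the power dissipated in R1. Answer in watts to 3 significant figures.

3740 W

Reduce the parallel pair to R_p first; the network is then a simple series string.
R_p = (2.70×3.30)/(2.70+3.30) = 1.485 Ω
R_total = 3.60 + 1.485 = 5.085 Ω
I = V / R_total = 164 / 5.085 = 32.25 A
R1 is in the main series path, so its power is I²R1.
P_R1 = (32.25)² × 3.60 = 3745 W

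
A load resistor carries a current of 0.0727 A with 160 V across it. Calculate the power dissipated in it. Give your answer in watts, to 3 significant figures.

11.6 W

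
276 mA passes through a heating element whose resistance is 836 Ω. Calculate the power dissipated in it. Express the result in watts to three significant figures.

63.7 W

Current and resistance are given, so P = I²R is the direct form.
P = (0.2760 A)² × 836 Ω = 63.68 W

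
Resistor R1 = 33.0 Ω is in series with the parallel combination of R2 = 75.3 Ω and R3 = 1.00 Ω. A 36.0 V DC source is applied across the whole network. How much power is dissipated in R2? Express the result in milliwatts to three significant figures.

Reduce the parallel pair to R_p first; the network is then a simple series string.
R_p = (75.3×1.00)/(75.3+1.00) = 0.9869 Ω
R_total = 33.0 + 0.9869 = 33.99 Ω
I = V / R_total = 36.0 / 33.99 = 1.059 A
Voltage across the parallel pair: V_p = I × R_p = 1.059 × 0.9869 = 1.045 V
R2 sees V_p directly, so P = V_p² / R2.
P_R2 = (1.045)² / 75.3 = 0.01451 W

14.5 mW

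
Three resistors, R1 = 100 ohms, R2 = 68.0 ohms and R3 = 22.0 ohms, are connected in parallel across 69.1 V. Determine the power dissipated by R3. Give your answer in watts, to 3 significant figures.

Every branch has 69.1 V across it, so for R3 the power is simply V²/R.
P_R3 = V² / R3 = (69.1)² / 22.0 Ω = 217.0 W

217 W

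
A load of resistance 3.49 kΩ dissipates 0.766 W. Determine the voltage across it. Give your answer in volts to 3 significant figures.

51.7 V

Inverting the appropriate power form: V = √(P R).
V = √(0.766 × 3490) = 51.70 V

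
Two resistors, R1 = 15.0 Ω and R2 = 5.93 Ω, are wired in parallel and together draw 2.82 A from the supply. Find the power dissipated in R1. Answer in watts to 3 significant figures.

9.58 W

The branches share the same voltage, but only the total current is given — find V from the equivalent resistance first.
1/R_eq = 1/15.0 + 1/5.93 ⇒ R_eq = 4.250 Ω
V = I_total × R_eq = 2.820 × 4.250 = 11.98 V
P_R1 = V² / R1 = (11.98)² / 15.0 = 9.575 W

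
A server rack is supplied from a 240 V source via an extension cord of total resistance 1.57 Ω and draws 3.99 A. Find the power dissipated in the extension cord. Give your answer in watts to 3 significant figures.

25.0 W

The extension cord is a series resistance carrying the load current; its dissipation is I²R_line.
The extension cord carries the full 3.99 A.
P_line = I² R_line = (3.990)² × 1.57 = 24.99 W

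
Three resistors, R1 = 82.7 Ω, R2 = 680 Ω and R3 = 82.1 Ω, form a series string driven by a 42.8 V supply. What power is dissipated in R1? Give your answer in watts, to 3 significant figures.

Since the resistors are in series they all carry the loop current I = V/R_total; the power in any one is I²R.
R_total = 82.7 + 680 + 82.1 = 844.8 Ω
I = V / R_total = 42.8 / 844.8 = 0.05066 A
P_R1 = I² × R1 = (0.05066)² × 82.7 = 0.2123 W

0.212 W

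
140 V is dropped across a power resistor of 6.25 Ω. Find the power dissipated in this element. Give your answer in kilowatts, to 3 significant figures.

3.14 kW

With V across and R both known, P = V²/R gives the dissipation directly.
P = (140 V)² / 6.25 Ω = 3136 W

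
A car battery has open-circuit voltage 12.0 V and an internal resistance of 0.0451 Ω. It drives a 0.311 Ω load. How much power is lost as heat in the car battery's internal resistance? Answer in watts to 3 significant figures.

r is in series with the load, so it carries the full circuit current — the loss in it is I²r.
I = ε / (r + R) = 12.0 / (0.0451 + 0.311) = 33.70 A
P_int = I² r = (33.70)² × 0.0451 = 51.21 W

51.2 W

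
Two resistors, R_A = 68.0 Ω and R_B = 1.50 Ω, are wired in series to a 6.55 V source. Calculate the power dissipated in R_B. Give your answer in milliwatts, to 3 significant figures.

The current is common to all series resistors; compute it, then apply P = I²R for the target.
R_total = 68.0 + 1.50 = 69.50 Ω
I = V / R_total = 6.55 / 69.50 = 0.09424 A
P_R_B = I² × R_B = (0.09424)² × 1.50 = 0.01332 W

13.3 mW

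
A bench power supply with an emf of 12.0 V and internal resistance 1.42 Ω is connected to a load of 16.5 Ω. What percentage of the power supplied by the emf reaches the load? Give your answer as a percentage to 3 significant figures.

92.1 %

The source delivers εI, of which I²R reaches the load and I²r is lost; since I is common, η = R/(R+r).
η = R / (R + r) = 16.5 / (16.5 + 1.42) = 0.9208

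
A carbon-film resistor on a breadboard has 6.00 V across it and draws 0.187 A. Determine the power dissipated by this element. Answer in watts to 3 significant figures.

1.12 W

V and I are known directly — P = V I, no intermediate step needed.
P = 6.00 V × 0.1870 A = 1.122 W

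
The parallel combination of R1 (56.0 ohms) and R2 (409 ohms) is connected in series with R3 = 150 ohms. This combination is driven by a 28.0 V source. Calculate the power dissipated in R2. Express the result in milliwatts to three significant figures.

117 mW

Collapse the R1‖R2 pair into one equivalent R_p; then R_p and R3 form a series string.
R_p = (56.0×409)/(56.0+409) = 49.26 Ω
R_total = R_p + 150 = 49.26 + 150 = 199.3 Ω
I = V / R_total = 28.0 / 199.3 = 0.1405 A
Voltage across the parallel pair: V_p = I × R_p = 0.1405 × 49.26 = 6.922 V
Use P = V²/R for R2 with V = V_p.
P_R2 = (6.922)² / 409 = 0.1171 W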